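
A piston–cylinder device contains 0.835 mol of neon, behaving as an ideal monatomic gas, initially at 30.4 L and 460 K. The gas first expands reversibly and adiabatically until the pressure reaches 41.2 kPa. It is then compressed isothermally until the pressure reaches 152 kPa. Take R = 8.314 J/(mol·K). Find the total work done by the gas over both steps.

-1370 J

P₁ = nRT₁/V₁ = 0.835×8.314×460/30.4 = 105 kPa.
Step 1 — Adiabatic: T₂/T₁ = (P₂/P₁)^((γ−1)/γ) ⇒ T₂ = 460×(0.392)^0.400 = 316 K; V₂ = 53.3 L.
ΔU = nCvΔT = 0.835×12.5×(316−460) = -1500 J.
Q = 0 for an adiabatic process, so W = −ΔU = 1500 J.
State after step 1: P = 41.2 kPa, V = 53.3 L, T = 316 K.
Step 2 — Isothermal: T stays 316 K; PV = const ⇒ V₂ = 14.4 L, P₂ = 152 kPa.
ΔU = 0 (ideal gas, T constant).
W = nRT ln(V₂/V₁) = 0.835×8.314×316×ln(0.271) = -2870 J.
Q = ΔU + W = -2870 J.
Net over both steps: W = -1370 J, Q = -2870 J, ΔU = -1500 J.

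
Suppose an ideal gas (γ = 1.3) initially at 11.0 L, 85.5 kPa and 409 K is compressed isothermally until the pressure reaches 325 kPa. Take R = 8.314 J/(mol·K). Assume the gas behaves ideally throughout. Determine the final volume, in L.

2.89 L

Isothermal: T stays 409 K; PV = const ⇒ V₂ = 2.89 L, P₂ = 325 kPa.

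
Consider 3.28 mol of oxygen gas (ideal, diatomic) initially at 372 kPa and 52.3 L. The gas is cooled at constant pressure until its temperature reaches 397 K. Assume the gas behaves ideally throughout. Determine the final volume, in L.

T₁ = P₁V₁/(nR) = 372×52.3/(3.28×8.314) = 713 K.
Isobaric: P stays 372 kPa; V/T = const ⇒ T₂ = 397 K, V₂ = 29.1 L.

29.1 L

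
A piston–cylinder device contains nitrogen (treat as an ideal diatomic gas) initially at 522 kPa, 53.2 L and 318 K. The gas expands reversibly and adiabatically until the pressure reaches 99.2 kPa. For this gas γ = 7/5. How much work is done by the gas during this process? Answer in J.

26200 J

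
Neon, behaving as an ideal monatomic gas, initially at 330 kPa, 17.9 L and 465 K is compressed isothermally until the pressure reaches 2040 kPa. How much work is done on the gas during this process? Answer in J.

n = P₁V₁/(RT₁) = 330×17.9/(8.314×465) = 1.53 mol.
Isothermal: T stays 465 K; PV = const ⇒ V₂ = 2.90 L, P₂ = 2040 kPa.
W = nRT ln(V₂/V₁) = 1.53×8.314×465×ln(0.162) = -10800 J.
Work done on the gas = −W_by = 10800 J.

10800 J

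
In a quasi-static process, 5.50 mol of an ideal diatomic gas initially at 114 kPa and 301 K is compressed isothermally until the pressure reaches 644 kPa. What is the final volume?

V₁ = nRT₁/P₁ = 5.50×8.314×301/114 = 121 L.
Isothermal: T stays 301 K; PV = const ⇒ V₂ = 21.4 L, P₂ = 644 kPa.

21.4 L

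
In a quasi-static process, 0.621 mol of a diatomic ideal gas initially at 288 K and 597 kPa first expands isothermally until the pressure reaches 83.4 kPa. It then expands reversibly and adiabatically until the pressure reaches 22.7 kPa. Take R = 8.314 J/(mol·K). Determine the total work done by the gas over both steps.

4080 J

V₁ = nRT₁/P₁ = 0.621×8.314×288/597 = 2.49 L.
Step 1 — Isothermal: T stays 288 K; PV = const ⇒ V₂ = 17.8 L, P₂ = 83.4 kPa.
ΔU = 0 (ideal gas, T constant).
W = nRT ln(V₂/V₁) = 0.621×8.314×288×ln(7.16) = 2930 J.
Q = ΔU + W = 2930 J.
State after step 1: P = 83.4 kPa, V = 17.8 L, T = 288 K.
Step 2 — Adiabatic: T₂/T₁ = (P₂/P₁)^((γ−1)/γ) ⇒ T₂ = 288×(0.272)^0.286 = 199 K; V₂ = 45.2 L.
ΔU = nCvΔT = 0.621×20.8×(199−288) = -1150 J.
Q = 0 for an adiabatic process, so W = −ΔU = 1150 J.
Net over both steps: W = 4080 J, Q = 2930 J, ΔU = -1150 J.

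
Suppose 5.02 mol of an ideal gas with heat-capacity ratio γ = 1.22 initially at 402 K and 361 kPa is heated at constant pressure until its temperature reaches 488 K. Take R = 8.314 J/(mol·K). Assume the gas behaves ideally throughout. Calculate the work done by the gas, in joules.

3590 J

V₁ = nRT₁/P₁ = 5.02×8.314×402/361 = 46.5 L.
Isobaric: P stays 361 kPa; V/T = const ⇒ T₂ = 488 K, V₂ = 56.4 L.
W = PΔV = 361×(56.4−46.5) kPa·L = 3590 J.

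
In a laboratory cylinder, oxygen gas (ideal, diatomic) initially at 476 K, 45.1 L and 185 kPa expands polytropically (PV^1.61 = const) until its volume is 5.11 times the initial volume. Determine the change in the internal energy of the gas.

n = P₁V₁/(RT₁) = 185×45.1/(8.314×476) = 2.11 mol.
Polytropic n=1.61: T₂ = T₁(V₁/V₂)^(n−1) = 476×(0.196)^0.61 = 176 K; P₂ = P₁(V₁/V₂)^n = 13.4 kPa.
For an ideal gas ΔU = nCvΔT with Cv = (5/2)R = 20.8 J/(mol·K).
ΔU = 2.11×20.8×(176−476) = -13100 J.

-13100 J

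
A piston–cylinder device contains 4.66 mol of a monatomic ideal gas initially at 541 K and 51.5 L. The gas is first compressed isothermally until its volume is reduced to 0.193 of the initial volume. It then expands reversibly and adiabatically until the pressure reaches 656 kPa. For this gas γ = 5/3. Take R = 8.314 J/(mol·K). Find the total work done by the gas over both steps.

-22700 J

P₁ = nRT₁/V₁ = 4.66×8.314×541/51.5 = 407 kPa.
Step 1 — Isothermal: T stays 541 K; PV = const ⇒ V₂ = 9.94 L, P₂ = 2110 kPa.
ΔU = 0 (ideal gas, T constant).
W = nRT ln(V₂/V₁) = 4.66×8.314×541×ln(0.193) = -34500 J.
Q = ΔU + W = -34500 J.
State after step 1: P = 2110 kPa, V = 9.94 L, T = 541 K.
Step 2 — Adiabatic: T₂/T₁ = (P₂/P₁)^((γ−1)/γ) ⇒ T₂ = 541×(0.311)^0.400 = 339 K; V₂ = 20.0 L.
ΔU = nCvΔT = 4.66×12.5×(339−541) = -11700 J.
Q = 0 for an adiabatic process, so W = −ΔU = 11700 J.
Net over both steps: W = -22700 J, Q = -34500 J, ΔU = -11700 J.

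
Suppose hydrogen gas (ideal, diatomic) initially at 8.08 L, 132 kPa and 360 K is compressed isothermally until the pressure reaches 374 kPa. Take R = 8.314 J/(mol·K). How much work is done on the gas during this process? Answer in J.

n = P₁V₁/(RT₁) = 132×8.08/(8.314×360) = 0.356 mol.
Isothermal: T stays 360 K; PV = const ⇒ V₂ = 2.85 L, P₂ = 374 kPa.
W = nRT ln(V₂/V₁) = 0.356×8.314×360×ln(0.353) = -1110 J.
Work done on the gas = −W_by = 1110 J.

1110 J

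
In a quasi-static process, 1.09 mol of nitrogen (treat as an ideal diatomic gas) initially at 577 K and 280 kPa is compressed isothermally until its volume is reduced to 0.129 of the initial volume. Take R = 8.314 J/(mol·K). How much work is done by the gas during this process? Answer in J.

V₁ = nRT₁/P₁ = 1.09×8.314×577/280 = 18.7 L.
Isothermal: T stays 577 K; PV = const ⇒ V₂ = 2.41 L, P₂ = 2170 kPa.
W = nRT ln(V₂/V₁) = 1.09×8.314×577×ln(0.129) = -10700 J.

-10700 J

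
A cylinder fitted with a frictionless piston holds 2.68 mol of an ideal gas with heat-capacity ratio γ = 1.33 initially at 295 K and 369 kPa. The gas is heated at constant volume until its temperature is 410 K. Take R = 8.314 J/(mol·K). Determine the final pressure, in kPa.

V₁ = nRT₁/P₁ = 2.68×8.314×295/369 = 17.8 L.
Isochoric: V stays 17.8 L; P/T = const ⇒ T₂ = 410 K, P₂ = 513 kPa.

513 kPa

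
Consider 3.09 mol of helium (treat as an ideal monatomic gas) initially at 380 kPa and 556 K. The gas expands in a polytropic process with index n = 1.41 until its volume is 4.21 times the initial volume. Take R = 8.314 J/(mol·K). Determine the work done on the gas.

V₁ = nRT₁/P₁ = 3.09×8.314×556/380 = 37.6 L.
Polytropic n=1.41: T₂ = T₁(V₁/V₂)^(n−1) = 556×(0.238)^0.41 = 308 K; P₂ = P₁(V₁/V₂)^n = 50.1 kPa.
W = (P₁V₁−P₂V₂)/(n−1) = (380×37.6−50.1×158)/0.41 = 15500 J.
Work done on the gas = −W_by = -15500 J.

-15500 J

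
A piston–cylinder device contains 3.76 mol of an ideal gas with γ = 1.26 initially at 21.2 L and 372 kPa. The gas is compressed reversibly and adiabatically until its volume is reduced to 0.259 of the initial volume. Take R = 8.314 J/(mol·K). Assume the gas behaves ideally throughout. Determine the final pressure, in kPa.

2040 kPa

T₁ = P₁V₁/(nR) = 372×21.2/(3.76×8.314) = 252 K.
Adiabatic: TV^(γ−1) = const ⇒ T₂ = 252×(3.86)^0.260 = 358 K; PV^γ = const ⇒ P₂ = 2040 kPa.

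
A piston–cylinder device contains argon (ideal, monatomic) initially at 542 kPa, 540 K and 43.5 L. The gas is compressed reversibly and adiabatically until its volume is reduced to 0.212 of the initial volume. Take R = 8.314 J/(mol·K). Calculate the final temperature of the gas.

1520 K

Adiabatic: TV^(γ−1) = const ⇒ T₂ = 540×(4.72)^0.667 = 1520 K; PV^γ = const ⇒ P₂ = 7190 kPa.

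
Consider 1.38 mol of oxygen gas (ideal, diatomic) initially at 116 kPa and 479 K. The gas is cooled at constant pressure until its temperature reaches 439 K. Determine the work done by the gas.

-459 J

V₁ = nRT₁/P₁ = 1.38×8.314×479/116 = 47.4 L.
Isobaric: P stays 116 kPa; V/T = const ⇒ T₂ = 439 K, V₂ = 43.4 L.
W = PΔV = 116×(43.4−47.4) kPa·L = -459 J.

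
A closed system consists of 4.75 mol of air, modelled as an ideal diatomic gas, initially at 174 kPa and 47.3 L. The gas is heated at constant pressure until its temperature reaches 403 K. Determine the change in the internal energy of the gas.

19200 J

T₁ = P₁V₁/(nR) = 174×47.3/(4.75×8.314) = 208 K.
Isobaric: P stays 174 kPa; V/T = const ⇒ T₂ = 403 K, V₂ = 91.5 L.
For an ideal gas ΔU = nCvΔT with Cv = (5/2)R = 20.8 J/(mol·K).
ΔU = 4.75×20.8×(403−208) = 19200 J.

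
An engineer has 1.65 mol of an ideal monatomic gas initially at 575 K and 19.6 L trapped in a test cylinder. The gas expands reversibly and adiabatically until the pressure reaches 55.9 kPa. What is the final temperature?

P₁ = nRT₁/V₁ = 1.65×8.314×575/19.6 = 402 kPa.
Adiabatic: T₂/T₁ = (P₂/P₁)^((γ−1)/γ) ⇒ T₂ = 575×(0.139)^0.400 = 261 K; V₂ = 64.1 L.

261 K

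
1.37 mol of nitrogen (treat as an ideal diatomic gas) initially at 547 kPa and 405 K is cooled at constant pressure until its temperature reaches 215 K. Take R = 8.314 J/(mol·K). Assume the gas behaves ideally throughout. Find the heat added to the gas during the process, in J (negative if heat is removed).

V₁ = nRT₁/P₁ = 1.37×8.314×405/547 = 8.43 L.
Isobaric: P stays 547 kPa; V/T = const ⇒ T₂ = 215 K, V₂ = 4.48 L.
W = PΔV = 547×(4.48−8.43) kPa·L = -2160 J.
ΔU = nCvΔT = 1.37×20.8×(215−405) = -5410 J.
Q = ΔU + W = nCpΔT = -7570 J.

-7570 J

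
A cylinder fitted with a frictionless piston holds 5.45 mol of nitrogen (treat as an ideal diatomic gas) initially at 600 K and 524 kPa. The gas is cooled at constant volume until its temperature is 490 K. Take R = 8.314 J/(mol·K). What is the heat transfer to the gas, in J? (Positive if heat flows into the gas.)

-12500 J

V₁ = nRT₁/P₁ = 5.45×8.314×600/524 = 51.9 L.
Isochoric: V stays 51.9 L; P/T = const ⇒ T₂ = 490 K, P₂ = 428 kPa.
W = 0 (no volume change).
ΔU = nCvΔT = 5.45×20.8×(490−600) = -12500 J.
Q = ΔU = -12500 J.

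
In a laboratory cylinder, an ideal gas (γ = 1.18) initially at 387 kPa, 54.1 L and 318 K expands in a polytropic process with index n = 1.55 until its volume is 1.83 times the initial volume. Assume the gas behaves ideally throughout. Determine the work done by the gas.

10800 J

n = P₁V₁/(RT₁) = 387×54.1/(8.314×318) = 7.92 mol.
Polytropic n=1.55: T₂ = T₁(V₁/V₂)^(n−1) = 318×(0.546)^0.55 = 228 K; P₂ = P₁(V₁/V₂)^n = 152 kPa.
W = (P₁V₁−P₂V₂)/(n−1) = (387×54.1−152×99.0)/0.55 = 10800 J.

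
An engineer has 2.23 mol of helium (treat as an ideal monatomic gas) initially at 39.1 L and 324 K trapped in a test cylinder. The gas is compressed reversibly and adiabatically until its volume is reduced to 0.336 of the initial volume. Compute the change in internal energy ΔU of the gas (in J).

P₁ = nRT₁/V₁ = 2.23×8.314×324/39.1 = 154 kPa.
Adiabatic: TV^(γ−1) = const ⇒ T₂ = 324×(2.98)^0.667 = 670 K; PV^γ = const ⇒ P₂ = 946 kPa.
For an ideal gas ΔU = nCvΔT with Cv = (3/2)R = 12.5 J/(mol·K).
ΔU = 2.23×12.5×(670−324) = 9630 J.

9630 J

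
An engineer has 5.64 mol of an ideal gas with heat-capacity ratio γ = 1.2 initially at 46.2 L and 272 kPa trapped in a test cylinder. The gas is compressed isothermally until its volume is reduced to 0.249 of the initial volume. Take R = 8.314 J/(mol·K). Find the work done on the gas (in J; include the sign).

17500 J

T₁ = P₁V₁/(nR) = 272×46.2/(5.64×8.314) = 268 K.
Isothermal: T stays 268 K; PV = const ⇒ V₂ = 11.5 L, P₂ = 1090 kPa.
W = nRT ln(V₂/V₁) = 5.64×8.314×268×ln(0.249) = -17500 J.
Work done on the gas = −W_by = 17500 J.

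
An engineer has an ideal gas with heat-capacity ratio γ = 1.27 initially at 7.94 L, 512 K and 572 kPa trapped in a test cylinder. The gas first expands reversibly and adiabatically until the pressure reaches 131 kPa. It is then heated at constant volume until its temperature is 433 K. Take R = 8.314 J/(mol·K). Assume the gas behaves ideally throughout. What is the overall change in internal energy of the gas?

-2600 J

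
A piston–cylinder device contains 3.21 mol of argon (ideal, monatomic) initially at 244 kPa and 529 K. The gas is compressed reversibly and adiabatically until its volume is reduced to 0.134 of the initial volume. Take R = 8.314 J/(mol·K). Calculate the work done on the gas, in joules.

V₁ = nRT₁/P₁ = 3.21×8.314×529/244 = 57.9 L.
Adiabatic: TV^(γ−1) = const ⇒ T₂ = 529×(7.46)^0.667 = 2020 K; PV^γ = const ⇒ P₂ = 6950 kPa.
ΔU = nCvΔT = 3.21×12.5×(2020−529) = 59700 J.
Q = 0 for an adiabatic process, so W = −ΔU = -59700 J.
Work done on the gas = −W_by = 59700 J.

59700 J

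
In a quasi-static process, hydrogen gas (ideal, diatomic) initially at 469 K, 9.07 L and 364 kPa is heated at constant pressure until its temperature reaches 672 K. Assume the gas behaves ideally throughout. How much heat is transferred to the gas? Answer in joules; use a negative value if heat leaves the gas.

5000 J

n = P₁V₁/(RT₁) = 364×9.07/(8.314×469) = 0.847 mol.
Isobaric: P stays 364 kPa; V/T = const ⇒ T₂ = 672 K, V₂ = 13.0 L.
W = PΔV = 364×(13.0−9.07) kPa·L = 1430 J.
ΔU = nCvΔT = 0.847×20.8×(672−469) = 3570 J.
Q = ΔU + W = nCpΔT = 5000 J.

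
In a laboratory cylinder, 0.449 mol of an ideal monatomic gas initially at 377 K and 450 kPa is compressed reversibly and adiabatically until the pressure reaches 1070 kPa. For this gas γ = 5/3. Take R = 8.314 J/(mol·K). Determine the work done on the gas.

874 J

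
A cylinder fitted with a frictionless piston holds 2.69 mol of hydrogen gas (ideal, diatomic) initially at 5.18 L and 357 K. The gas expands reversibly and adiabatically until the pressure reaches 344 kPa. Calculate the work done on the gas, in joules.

-6960 J

P₁ = nRT₁/V₁ = 2.69×8.314×357/5.18 = 1540 kPa.
Adiabatic: T₂/T₁ = (P₂/P₁)^((γ−1)/γ) ⇒ T₂ = 357×(0.223)^0.286 = 233 K; V₂ = 15.1 L.
ΔU = nCvΔT = 2.69×20.8×(233−357) = -6960 J.
Q = 0 for an adiabatic process, so W = −ΔU = 6960 J.
Work done on the gas = −W_by = -6960 J.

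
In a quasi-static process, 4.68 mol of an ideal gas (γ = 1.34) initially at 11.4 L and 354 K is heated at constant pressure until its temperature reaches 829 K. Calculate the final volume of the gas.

26.7 L

P₁ = nRT₁/V₁ = 4.68×8.314×354/11.4 = 1210 kPa.
Isobaric: P stays 1210 kPa; V/T = const ⇒ T₂ = 829 K, V₂ = 26.7 L.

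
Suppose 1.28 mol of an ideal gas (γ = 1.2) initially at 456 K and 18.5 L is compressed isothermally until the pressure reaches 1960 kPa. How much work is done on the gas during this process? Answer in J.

9760 J

P₁ = nRT₁/V₁ = 1.28×8.314×456/18.5 = 262 kPa.
Isothermal: T stays 456 K; PV = const ⇒ V₂ = 2.48 L, P₂ = 1960 kPa.
W = nRT ln(V₂/V₁) = 1.28×8.314×456×ln(0.134) = -9760 J.
Work done on the gas = −W_by = 9760 J.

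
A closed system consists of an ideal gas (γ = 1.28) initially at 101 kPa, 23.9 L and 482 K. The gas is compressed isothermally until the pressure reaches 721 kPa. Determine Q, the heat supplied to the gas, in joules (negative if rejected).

-4740 J

n = P₁V₁/(RT₁) = 101×23.9/(8.314×482) = 0.602 mol.
Isothermal: T stays 482 K; PV = const ⇒ V₂ = 3.35 L, P₂ = 721 kPa.
ΔU = 0 (ideal gas, T constant).
W = nRT ln(V₂/V₁) = 0.602×8.314×482×ln(0.140) = -4740 J.
Q = ΔU + W = -4740 J.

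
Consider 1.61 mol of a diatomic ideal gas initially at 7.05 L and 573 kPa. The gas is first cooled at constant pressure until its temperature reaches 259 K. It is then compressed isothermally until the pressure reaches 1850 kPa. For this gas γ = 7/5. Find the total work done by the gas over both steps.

-4640 J

T₁ = P₁V₁/(nR) = 573×7.05/(1.61×8.314) = 302 K.
Step 1 — Isobaric: P stays 573 kPa; V/T = const ⇒ T₂ = 259 K, V₂ = 6.05 L.
W = PΔV = 573×(6.05−7.05) kPa·L = -573 J.
ΔU = nCvΔT = 1.61×20.8×(259−302) = -1430 J.
Q = ΔU + W = nCpΔT = -2000 J.
State after step 1: P = 573 kPa, V = 6.05 L, T = 259 K.
Step 2 — Isothermal: T stays 259 K; PV = const ⇒ V₂ = 1.87 L, P₂ = 1850 kPa.
ΔU = 0 (ideal gas, T constant).
W = nRT ln(V₂/V₁) = 1.61×8.314×259×ln(0.310) = -4060 J.
Q = ΔU + W = -4060 J.
Net over both steps: W = -4640 J, Q = -6070 J, ΔU = -1430 J.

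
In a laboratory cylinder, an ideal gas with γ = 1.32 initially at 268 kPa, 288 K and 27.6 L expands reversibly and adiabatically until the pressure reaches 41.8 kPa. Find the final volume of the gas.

113 L

Adiabatic: T₂/T₁ = (P₂/P₁)^((γ−1)/γ) ⇒ T₂ = 288×(0.156)^0.242 = 184 K; V₂ = 113 L.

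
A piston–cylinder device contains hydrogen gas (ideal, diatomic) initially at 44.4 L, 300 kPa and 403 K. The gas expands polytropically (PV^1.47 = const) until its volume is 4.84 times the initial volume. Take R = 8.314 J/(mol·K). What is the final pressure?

Polytropic n=1.47: T₂ = T₁(V₁/V₂)^(n−1) = 403×(0.207)^0.47 = 192 K; P₂ = P₁(V₁/V₂)^n = 29.5 kPa.

29.5 kPa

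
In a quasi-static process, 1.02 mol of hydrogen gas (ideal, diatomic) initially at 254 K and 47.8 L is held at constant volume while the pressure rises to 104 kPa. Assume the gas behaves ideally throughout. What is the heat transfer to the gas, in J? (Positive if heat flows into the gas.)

P₁ = nRT₁/V₁ = 1.02×8.314×254/47.8 = 45.1 kPa.
Isochoric: V stays 47.8 L; P/T = const ⇒ T₂ = 586 K, P₂ = 104 kPa.
W = 0 (no volume change).
ΔU = nCvΔT = 1.02×20.8×(586−254) = 7040 J.
Q = ΔU = 7040 J.

7040 J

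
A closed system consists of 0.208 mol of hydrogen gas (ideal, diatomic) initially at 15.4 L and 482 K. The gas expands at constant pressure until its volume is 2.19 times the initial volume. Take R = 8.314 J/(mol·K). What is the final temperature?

1060 K

P₁ = nRT₁/V₁ = 0.208×8.314×482/15.4 = 54.1 kPa.
Isobaric: P stays 54.1 kPa; V/T = const ⇒ T₂ = 1060 K, V₂ = 33.7 L.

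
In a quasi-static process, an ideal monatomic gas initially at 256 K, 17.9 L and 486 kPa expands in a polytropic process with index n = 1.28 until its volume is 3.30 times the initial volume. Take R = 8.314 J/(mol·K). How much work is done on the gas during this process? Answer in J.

-8830 J

n = P₁V₁/(RT₁) = 486×17.9/(8.314×256) = 4.09 mol.
Polytropic n=1.28: T₂ = T₁(V₁/V₂)^(n−1) = 256×(0.303)^0.28 = 183 K; P₂ = P₁(V₁/V₂)^n = 105 kPa.
W = (P₁V₁−P₂V₂)/(n−1) = (486×17.9−105×59.1)/0.28 = 8830 J.
Work done on the gas = −W_by = -8830 J.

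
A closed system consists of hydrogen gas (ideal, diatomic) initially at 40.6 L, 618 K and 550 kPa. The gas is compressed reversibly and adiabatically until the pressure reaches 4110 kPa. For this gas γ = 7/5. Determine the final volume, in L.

9.65 L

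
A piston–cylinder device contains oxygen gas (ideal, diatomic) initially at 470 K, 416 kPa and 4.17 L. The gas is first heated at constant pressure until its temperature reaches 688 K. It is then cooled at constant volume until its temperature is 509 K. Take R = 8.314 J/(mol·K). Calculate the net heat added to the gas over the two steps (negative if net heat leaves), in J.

n = P₁V₁/(RT₁) = 416×4.17/(8.314×470) = 0.444 mol.
Step 1 — Isobaric: P stays 416 kPa; V/T = const ⇒ T₂ = 688 K, V₂ = 6.10 L.
W = PΔV = 416×(6.10−4.17) kPa·L = 805 J.
ΔU = nCvΔT = 0.444×20.8×(688−470) = 2010 J.
Q = ΔU + W = nCpΔT = 2820 J.
State after step 1: P = 416 kPa, V = 6.10 L, T = 688 K.
Step 2 — Isochoric: V stays 6.10 L; P/T = const ⇒ T₂ = 509 K, P₂ = 308 kPa.
W = 0 (no volume change).
ΔU = nCvΔT = 0.444×20.8×(509−688) = -1650 J.
Q = ΔU = -1650 J.
Net over both steps: W = 805 J, Q = 1160 J, ΔU = 360 J.

1160 J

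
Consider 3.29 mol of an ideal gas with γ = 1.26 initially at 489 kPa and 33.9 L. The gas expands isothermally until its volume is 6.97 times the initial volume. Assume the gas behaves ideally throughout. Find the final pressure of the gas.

T₁ = P₁V₁/(nR) = 489×33.9/(3.29×8.314) = 606 K.
Isothermal: T stays 606 K; PV = const ⇒ V₂ = 236 L, P₂ = 70.2 kPa.

70.2 kPa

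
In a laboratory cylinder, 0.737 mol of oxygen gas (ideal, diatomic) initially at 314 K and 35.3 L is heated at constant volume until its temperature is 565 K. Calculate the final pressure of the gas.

98.1 kPa

P₁ = nRT₁/V₁ = 0.737×8.314×314/35.3 = 54.5 kPa.
Isochoric: V stays 35.3 L; P/T = const ⇒ T₂ = 565 K, P₂ = 98.1 kPa.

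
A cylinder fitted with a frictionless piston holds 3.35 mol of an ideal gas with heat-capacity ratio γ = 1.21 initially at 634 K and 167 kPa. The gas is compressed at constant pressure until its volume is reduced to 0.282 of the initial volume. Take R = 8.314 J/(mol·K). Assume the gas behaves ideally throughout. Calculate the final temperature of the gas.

179 K

V₁ = nRT₁/P₁ = 3.35×8.314×634/167 = 106 L.
Isobaric: P stays 167 kPa; V/T = const ⇒ T₂ = 179 K, V₂ = 29.8 L.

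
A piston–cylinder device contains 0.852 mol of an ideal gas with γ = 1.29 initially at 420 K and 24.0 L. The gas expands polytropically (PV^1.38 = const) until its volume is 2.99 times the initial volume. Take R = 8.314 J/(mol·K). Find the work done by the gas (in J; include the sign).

2670 J

P₁ = nRT₁/V₁ = 0.852×8.314×420/24.0 = 124 kPa.
Polytropic n=1.38: T₂ = T₁(V₁/V₂)^(n−1) = 420×(0.334)^0.38 = 277 K; P₂ = P₁(V₁/V₂)^n = 27.3 kPa.
W = (P₁V₁−P₂V₂)/(n−1) = (124×24.0−27.3×71.8)/0.38 = 2670 J.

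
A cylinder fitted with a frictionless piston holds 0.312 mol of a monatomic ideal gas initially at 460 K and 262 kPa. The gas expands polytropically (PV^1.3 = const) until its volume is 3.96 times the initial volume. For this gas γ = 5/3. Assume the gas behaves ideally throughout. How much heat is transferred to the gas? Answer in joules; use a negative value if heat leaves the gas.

740 J

V₁ = nRT₁/P₁ = 0.312×8.314×460/262 = 4.55 L.
Polytropic n=1.3: T₂ = T₁(V₁/V₂)^(n−1) = 460×(0.253)^0.30 = 304 K; P₂ = P₁(V₁/V₂)^n = 43.8 kPa.
W = (P₁V₁−P₂V₂)/(n−1) = (262×4.55−43.8×18.0)/0.30 = 1350 J.
ΔU = nCvΔT = 0.312×12.5×(304−460) = -605 J.
Q = ΔU + W = 740 J.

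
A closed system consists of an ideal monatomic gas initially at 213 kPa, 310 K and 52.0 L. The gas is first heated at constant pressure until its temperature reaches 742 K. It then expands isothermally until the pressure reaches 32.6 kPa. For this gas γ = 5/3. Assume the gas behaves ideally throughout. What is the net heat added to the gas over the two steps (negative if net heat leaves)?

n = P₁V₁/(RT₁) = 213×52.0/(8.314×310) = 4.30 mol.
Step 1 — Isobaric: P stays 213 kPa; V/T = const ⇒ T₂ = 742 K, V₂ = 124 L.
W = PΔV = 213×(124−52.0) kPa·L = 15400 J.
ΔU = nCvΔT = 4.30×12.5×(742−310) = 23200 J.
Q = ΔU + W = nCpΔT = 38600 J.
State after step 1: P = 213 kPa, V = 124 L, T = 742 K.
Step 2 — Isothermal: T stays 742 K; PV = const ⇒ V₂ = 813 L, P₂ = 32.6 kPa.
ΔU = 0 (ideal gas, T constant).
W = nRT ln(V₂/V₁) = 4.30×8.314×742×ln(6.53) = 49800 J.
Q = ΔU + W = 49800 J.
Net over both steps: W = 65200 J, Q = 88300 J, ΔU = 23200 J.

88300 J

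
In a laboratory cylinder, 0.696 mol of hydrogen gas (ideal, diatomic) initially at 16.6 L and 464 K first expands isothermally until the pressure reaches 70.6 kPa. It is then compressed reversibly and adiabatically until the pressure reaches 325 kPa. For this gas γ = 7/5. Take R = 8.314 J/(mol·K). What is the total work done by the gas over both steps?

P₁ = nRT₁/V₁ = 0.696×8.314×464/16.6 = 162 kPa.
Step 1 — Isothermal: T stays 464 K; PV = const ⇒ V₂ = 38.0 L, P₂ = 70.6 kPa.
ΔU = 0 (ideal gas, T constant).
W = nRT ln(V₂/V₁) = 0.696×8.314×464×ln(2.29) = 2230 J.
Q = ΔU + W = 2230 J.
State after step 1: P = 70.6 kPa, V = 38.0 L, T = 464 K.
Step 2 — Adiabatic: T₂/T₁ = (P₂/P₁)^((γ−1)/γ) ⇒ T₂ = 464×(4.60)^0.286 = 718 K; V₂ = 12.8 L.
ΔU = nCvΔT = 0.696×20.8×(718−464) = 3670 J.
Q = 0 for an adiabatic process, so W = −ΔU = -3670 J.
Net over both steps: W = -1440 J, Q = 2230 J, ΔU = 3670 J.

-1440 J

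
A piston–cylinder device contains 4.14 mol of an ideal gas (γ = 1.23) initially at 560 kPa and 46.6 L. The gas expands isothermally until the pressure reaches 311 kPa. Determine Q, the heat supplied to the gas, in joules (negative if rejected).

T₁ = P₁V₁/(nR) = 560×46.6/(4.14×8.314) = 758 K.
Isothermal: T stays 758 K; PV = const ⇒ V₂ = 83.9 L, P₂ = 311 kPa.
ΔU = 0 (ideal gas, T constant).
W = nRT ln(V₂/V₁) = 4.14×8.314×758×ln(1.80) = 15300 J.
Q = ΔU + W = 15300 J.

15300 J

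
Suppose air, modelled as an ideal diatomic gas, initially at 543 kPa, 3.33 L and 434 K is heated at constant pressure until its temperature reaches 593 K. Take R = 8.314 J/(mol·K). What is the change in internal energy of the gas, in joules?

n = P₁V₁/(RT₁) = 543×3.33/(8.314×434) = 0.501 mol.
Isobaric: P stays 543 kPa; V/T = const ⇒ T₂ = 593 K, V₂ = 4.55 L.
For an ideal gas ΔU = nCvΔT with Cv = (5/2)R = 20.8 J/(mol·K).
ΔU = 0.501×20.8×(593−434) = 1660 J.

1660 J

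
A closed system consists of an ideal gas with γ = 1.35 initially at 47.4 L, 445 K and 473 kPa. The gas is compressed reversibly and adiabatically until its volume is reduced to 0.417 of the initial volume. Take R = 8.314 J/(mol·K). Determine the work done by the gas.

n = P₁V₁/(RT₁) = 473×47.4/(8.314×445) = 6.06 mol.
Adiabatic: TV^(γ−1) = const ⇒ T₂ = 445×(2.40)^0.350 = 604 K; PV^γ = const ⇒ P₂ = 1540 kPa.
ΔU = nCvΔT = 6.06×23.8×(604−445) = 22900 J.
Q = 0 for an adiabatic process, so W = −ΔU = -22900 J.

-22900 J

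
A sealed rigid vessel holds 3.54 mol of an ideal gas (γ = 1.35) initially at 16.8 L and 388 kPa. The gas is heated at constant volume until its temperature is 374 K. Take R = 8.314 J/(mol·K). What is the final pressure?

655 kPa

T₁ = P₁V₁/(nR) = 388×16.8/(3.54×8.314) = 221 K.
Isochoric: V stays 16.8 L; P/T = const ⇒ T₂ = 374 K, P₂ = 655 kPa.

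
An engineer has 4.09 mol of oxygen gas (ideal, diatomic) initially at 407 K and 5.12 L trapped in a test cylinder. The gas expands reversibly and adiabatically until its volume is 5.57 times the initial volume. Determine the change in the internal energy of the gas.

P₁ = nRT₁/V₁ = 4.09×8.314×407/5.12 = 2700 kPa.
Adiabatic: TV^(γ−1) = const ⇒ T₂ = 407×(0.180)^0.400 = 205 K; PV^γ = const ⇒ P₂ = 244 kPa.
For an ideal gas ΔU = nCvΔT with Cv = (5/2)R = 20.8 J/(mol·K).
ΔU = 4.09×20.8×(205−407) = -17200 J.

-17200 J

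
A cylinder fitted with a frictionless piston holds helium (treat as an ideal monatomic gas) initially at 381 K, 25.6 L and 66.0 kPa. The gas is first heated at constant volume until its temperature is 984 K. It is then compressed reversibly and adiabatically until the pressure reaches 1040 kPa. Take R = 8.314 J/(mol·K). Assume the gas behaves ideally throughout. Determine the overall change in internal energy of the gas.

11000 J

n = P₁V₁/(RT₁) = 66.0×25.6/(8.314×381) = 0.533 mol.
Step 1 — Isochoric: V stays 25.6 L; P/T = const ⇒ T₂ = 984 K, P₂ = 170 kPa.
W = 0 (no volume change).
ΔU = nCvΔT = 0.533×12.5×(984−381) = 4010 J.
Q = ΔU = 4010 J.
State after step 1: P = 170 kPa, V = 25.6 L, T = 984 K.
Step 2 — Adiabatic: T₂/T₁ = (P₂/P₁)^((γ−1)/γ) ⇒ T₂ = 984×(6.10)^0.400 = 2030 K; V₂ = 8.65 L.
ΔU = nCvΔT = 0.533×12.5×(2030−984) = 6950 J.
Q = 0 for an adiabatic process, so W = −ΔU = -6950 J.
Net over both steps: W = -6950 J, Q = 4010 J, ΔU = 11000 J.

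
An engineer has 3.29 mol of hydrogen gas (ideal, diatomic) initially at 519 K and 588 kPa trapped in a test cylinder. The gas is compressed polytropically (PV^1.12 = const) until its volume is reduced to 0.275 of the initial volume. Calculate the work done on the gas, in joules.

19800 J

V₁ = nRT₁/P₁ = 3.29×8.314×519/588 = 24.1 L.
Polytropic n=1.12: T₂ = T₁(V₁/V₂)^(n−1) = 519×(3.64)^0.12 = 606 K; P₂ = P₁(V₁/V₂)^n = 2500 kPa.
W = (P₁V₁−P₂V₂)/(n−1) = (588×24.1−2500×6.64)/0.12 = -19800 J.
Work done on the gas = −W_by = 19800 J.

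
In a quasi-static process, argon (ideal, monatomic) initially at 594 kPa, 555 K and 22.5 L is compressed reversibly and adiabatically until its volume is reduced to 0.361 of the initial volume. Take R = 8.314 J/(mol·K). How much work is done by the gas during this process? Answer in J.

-19500 J

n = P₁V₁/(RT₁) = 594×22.5/(8.314×555) = 2.90 mol.
Adiabatic: TV^(γ−1) = const ⇒ T₂ = 555×(2.77)^0.667 = 1090 K; PV^γ = const ⇒ P₂ = 3250 kPa.
ΔU = nCvΔT = 2.90×12.5×(1090−555) = 19500 J.
Q = 0 for an adiabatic process, so W = −ΔU = -19500 J.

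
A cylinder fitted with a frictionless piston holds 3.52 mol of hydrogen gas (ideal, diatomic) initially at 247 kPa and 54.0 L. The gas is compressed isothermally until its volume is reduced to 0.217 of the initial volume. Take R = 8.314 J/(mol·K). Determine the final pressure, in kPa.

1140 kPa

T₁ = P₁V₁/(nR) = 247×54.0/(3.52×8.314) = 456 K.
Isothermal: T stays 456 K; PV = const ⇒ V₂ = 11.7 L, P₂ = 1140 kPa.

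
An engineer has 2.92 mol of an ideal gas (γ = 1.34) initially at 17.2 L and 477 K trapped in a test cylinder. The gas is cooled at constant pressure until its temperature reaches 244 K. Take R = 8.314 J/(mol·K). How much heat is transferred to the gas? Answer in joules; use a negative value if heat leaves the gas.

P₁ = nRT₁/V₁ = 2.92×8.314×477/17.2 = 673 kPa.
Isobaric: P stays 673 kPa; V/T = const ⇒ T₂ = 244 K, V₂ = 8.80 L.
W = PΔV = 673×(8.80−17.2) kPa·L = -5660 J.
ΔU = nCvΔT = 2.92×24.5×(244−477) = -16600 J.
Q = ΔU + W = nCpΔT = -22300 J.

-22300 J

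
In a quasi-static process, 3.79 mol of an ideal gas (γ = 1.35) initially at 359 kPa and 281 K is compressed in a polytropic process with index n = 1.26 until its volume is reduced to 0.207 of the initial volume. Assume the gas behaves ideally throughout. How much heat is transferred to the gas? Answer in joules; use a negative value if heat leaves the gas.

V₁ = nRT₁/P₁ = 3.79×8.314×281/359 = 24.7 L.
Polytropic n=1.26: T₂ = T₁(V₁/V₂)^(n−1) = 281×(4.83)^0.26 = 423 K; P₂ = P₁(V₁/V₂)^n = 2610 kPa.
W = (P₁V₁−P₂V₂)/(n−1) = (359×24.7−2610×5.11)/0.26 = -17200 J.
ΔU = nCvΔT = 3.79×23.8×(423−281) = 12800 J.
Q = ΔU + W = -4430 J.

-4430 J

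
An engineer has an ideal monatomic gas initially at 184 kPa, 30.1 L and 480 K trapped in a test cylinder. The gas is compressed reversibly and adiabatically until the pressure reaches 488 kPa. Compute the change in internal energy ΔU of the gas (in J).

n = P₁V₁/(RT₁) = 184×30.1/(8.314×480) = 1.39 mol.
Adiabatic: T₂/T₁ = (P₂/P₁)^((γ−1)/γ) ⇒ T₂ = 480×(2.65)^0.400 = 709 K; V₂ = 16.8 L.
For an ideal gas ΔU = nCvΔT with Cv = (3/2)R = 12.5 J/(mol·K).
ΔU = 1.39×12.5×(709−480) = 3960 J.

3960 J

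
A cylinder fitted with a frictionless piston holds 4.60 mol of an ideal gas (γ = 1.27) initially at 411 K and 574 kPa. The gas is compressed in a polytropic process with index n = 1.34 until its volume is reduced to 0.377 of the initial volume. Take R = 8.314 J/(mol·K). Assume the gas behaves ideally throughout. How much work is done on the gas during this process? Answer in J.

18200 J

V₁ = nRT₁/P₁ = 4.60×8.314×411/574 = 27.4 L.
Polytropic n=1.34: T₂ = T₁(V₁/V₂)^(n−1) = 411×(2.65)^0.34 = 573 K; P₂ = P₁(V₁/V₂)^n = 2120 kPa.
W = (P₁V₁−P₂V₂)/(n−1) = (574×27.4−2120×10.3)/0.34 = -18200 J.
Work done on the gas = −W_by = 18200 J.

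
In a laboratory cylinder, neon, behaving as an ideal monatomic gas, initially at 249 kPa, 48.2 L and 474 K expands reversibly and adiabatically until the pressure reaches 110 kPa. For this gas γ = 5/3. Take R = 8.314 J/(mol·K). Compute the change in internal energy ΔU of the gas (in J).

n = P₁V₁/(RT₁) = 249×48.2/(8.314×474) = 3.05 mol.
Adiabatic: T₂/T₁ = (P₂/P₁)^((γ−1)/γ) ⇒ T₂ = 474×(0.442)^0.400 = 342 K; V₂ = 78.7 L.
For an ideal gas ΔU = nCvΔT with Cv = (3/2)R = 12.5 J/(mol·K).
ΔU = 3.05×12.5×(342−474) = -5020 J.

-5020 J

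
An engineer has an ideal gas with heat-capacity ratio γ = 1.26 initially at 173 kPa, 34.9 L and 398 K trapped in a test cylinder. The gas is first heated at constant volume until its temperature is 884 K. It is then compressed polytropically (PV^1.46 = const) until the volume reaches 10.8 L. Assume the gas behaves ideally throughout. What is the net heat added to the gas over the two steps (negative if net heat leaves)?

44400 J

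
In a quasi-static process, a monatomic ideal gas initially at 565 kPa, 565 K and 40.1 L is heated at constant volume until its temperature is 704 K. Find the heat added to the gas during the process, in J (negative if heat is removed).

n = P₁V₁/(RT₁) = 565×40.1/(8.314×565) = 4.82 mol.
Isochoric: V stays 40.1 L; P/T = const ⇒ T₂ = 704 K, P₂ = 704 kPa.
W = 0 (no volume change).
ΔU = nCvΔT = 4.82×12.5×(704−565) = 8360 J.
Q = ΔU = 8360 J.

8360 J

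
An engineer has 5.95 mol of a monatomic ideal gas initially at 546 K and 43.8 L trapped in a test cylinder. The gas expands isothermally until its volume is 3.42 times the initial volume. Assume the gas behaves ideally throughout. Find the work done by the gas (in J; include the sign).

33200 J

P₁ = nRT₁/V₁ = 5.95×8.314×546/43.8 = 617 kPa.
Isothermal: T stays 546 K; PV = const ⇒ V₂ = 150 L, P₂ = 180 kPa.
W = nRT ln(V₂/V₁) = 5.95×8.314×546×ln(3.42) = 33200 J.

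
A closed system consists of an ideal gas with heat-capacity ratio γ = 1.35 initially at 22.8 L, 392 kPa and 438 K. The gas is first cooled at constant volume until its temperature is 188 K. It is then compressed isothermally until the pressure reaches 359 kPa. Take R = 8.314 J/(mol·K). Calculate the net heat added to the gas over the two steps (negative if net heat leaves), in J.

n = P₁V₁/(RT₁) = 392×22.8/(8.314×438) = 2.45 mol.
Step 1 — Isochoric: V stays 22.8 L; P/T = const ⇒ T₂ = 188 K, P₂ = 168 kPa.
W = 0 (no volume change).
ΔU = nCvΔT = 2.45×23.8×(188−438) = -14600 J.
Q = ΔU = -14600 J.
State after step 1: P = 168 kPa, V = 22.8 L, T = 188 K.
Step 2 — Isothermal: T stays 188 K; PV = const ⇒ V₂ = 10.7 L, P₂ = 359 kPa.
ΔU = 0 (ideal gas, T constant).
W = nRT ln(V₂/V₁) = 2.45×8.314×188×ln(0.469) = -2910 J.
Q = ΔU + W = -2910 J.
Net over both steps: W = -2910 J, Q = -17500 J, ΔU = -14600 J.

-17500 J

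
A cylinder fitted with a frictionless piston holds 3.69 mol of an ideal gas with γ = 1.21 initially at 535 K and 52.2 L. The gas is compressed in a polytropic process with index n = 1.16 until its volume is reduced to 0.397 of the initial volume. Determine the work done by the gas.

P₁ = nRT₁/V₁ = 3.69×8.314×535/52.2 = 314 kPa.
Polytropic n=1.16: T₂ = T₁(V₁/V₂)^(n−1) = 535×(2.52)^0.16 = 620 K; P₂ = P₁(V₁/V₂)^n = 918 kPa.
W = (P₁V₁−P₂V₂)/(n−1) = (314×52.2−918×20.7)/0.16 = -16300 J.

-16300 J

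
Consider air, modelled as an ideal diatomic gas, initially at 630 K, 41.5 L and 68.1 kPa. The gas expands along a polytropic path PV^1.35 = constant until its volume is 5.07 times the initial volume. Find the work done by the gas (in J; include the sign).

3500 J

n = P₁V₁/(RT₁) = 68.1×41.5/(8.314×630) = 0.540 mol.
Polytropic n=1.35: T₂ = T₁(V₁/V₂)^(n−1) = 630×(0.197)^0.35 = 357 K; P₂ = P₁(V₁/V₂)^n = 7.61 kPa.
W = (P₁V₁−P₂V₂)/(n−1) = (68.1×41.5−7.61×210)/0.35 = 3500 J.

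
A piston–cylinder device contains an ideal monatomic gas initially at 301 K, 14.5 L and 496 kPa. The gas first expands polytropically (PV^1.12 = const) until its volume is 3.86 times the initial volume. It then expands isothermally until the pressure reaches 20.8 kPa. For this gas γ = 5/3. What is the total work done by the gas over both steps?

19100 J

n = P₁V₁/(RT₁) = 496×14.5/(8.314×301) = 2.87 mol.
Step 1 — Polytropic n=1.12: T₂ = T₁(V₁/V₂)^(n−1) = 301×(0.259)^0.12 = 256 K; P₂ = P₁(V₁/V₂)^n = 109 kPa.
W = (P₁V₁−P₂V₂)/(n−1) = (496×14.5−109×56.0)/0.12 = 8970 J.
ΔU = nCvΔT = 2.87×12.5×(256−301) = -1610 J.
Q = ΔU + W = 7350 J.
State after step 1: P = 109 kPa, V = 56.0 L, T = 256 K.
Step 2 — Isothermal: T stays 256 K; PV = const ⇒ V₂ = 294 L, P₂ = 20.8 kPa.
ΔU = 0 (ideal gas, T constant).
W = nRT ln(V₂/V₁) = 2.87×8.314×256×ln(5.25) = 10100 J.
Q = ΔU + W = 10100 J.
Net over both steps: W = 19100 J, Q = 17500 J, ΔU = -1610 J.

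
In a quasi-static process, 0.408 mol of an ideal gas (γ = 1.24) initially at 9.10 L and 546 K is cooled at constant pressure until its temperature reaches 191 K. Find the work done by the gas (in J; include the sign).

-1200 J

P₁ = nRT₁/V₁ = 0.408×8.314×546/9.10 = 204 kPa.
Isobaric: P stays 204 kPa; V/T = const ⇒ T₂ = 191 K, V₂ = 3.18 L.
W = PΔV = 204×(3.18−9.10) kPa·L = -1200 J.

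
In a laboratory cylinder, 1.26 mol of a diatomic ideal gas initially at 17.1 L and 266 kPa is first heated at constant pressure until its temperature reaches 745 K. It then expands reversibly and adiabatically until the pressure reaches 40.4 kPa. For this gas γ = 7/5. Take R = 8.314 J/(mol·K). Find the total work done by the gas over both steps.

11400 J

T₁ = P₁V₁/(nR) = 266×17.1/(1.26×8.314) = 434 K.
Step 1 — Isobaric: P stays 266 kPa; V/T = const ⇒ T₂ = 745 K, V₂ = 29.3 L.
W = PΔV = 266×(29.3−17.1) kPa·L = 3260 J.
ΔU = nCvΔT = 1.26×20.8×(745−434) = 8140 J.
Q = ΔU + W = nCpΔT = 11400 J.
State after step 1: P = 266 kPa, V = 29.3 L, T = 745 K.
Step 2 — Adiabatic: T₂/T₁ = (P₂/P₁)^((γ−1)/γ) ⇒ T₂ = 745×(0.152)^0.286 = 435 K; V₂ = 113 L.
ΔU = nCvΔT = 1.26×20.8×(435−745) = -8120 J.
Q = 0 for an adiabatic process, so W = −ΔU = 8120 J.
Net over both steps: W = 11400 J, Q = 11400 J, ΔU = 15.8 J.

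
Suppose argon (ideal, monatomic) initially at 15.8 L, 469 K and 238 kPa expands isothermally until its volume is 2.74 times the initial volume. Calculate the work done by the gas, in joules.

3790 J

n = P₁V₁/(RT₁) = 238×15.8/(8.314×469) = 0.964 mol.
Isothermal: T stays 469 K; PV = const ⇒ V₂ = 43.3 L, P₂ = 86.9 kPa.
W = nRT ln(V₂/V₁) = 0.964×8.314×469×ln(2.74) = 3790 J.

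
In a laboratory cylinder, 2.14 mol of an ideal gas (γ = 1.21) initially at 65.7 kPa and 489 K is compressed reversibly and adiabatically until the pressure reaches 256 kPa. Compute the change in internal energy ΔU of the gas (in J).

11000 J

V₁ = nRT₁/P₁ = 2.14×8.314×489/65.7 = 132 L.
Adiabatic: T₂/T₁ = (P₂/P₁)^((γ−1)/γ) ⇒ T₂ = 489×(3.90)^0.174 = 619 K; V₂ = 43.0 L.
For an ideal gas ΔU = nCvΔT with Cv = R/(γ−1) = 39.6 J/(mol·K).
ΔU = 2.14×39.6×(619−489) = 11000 J.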